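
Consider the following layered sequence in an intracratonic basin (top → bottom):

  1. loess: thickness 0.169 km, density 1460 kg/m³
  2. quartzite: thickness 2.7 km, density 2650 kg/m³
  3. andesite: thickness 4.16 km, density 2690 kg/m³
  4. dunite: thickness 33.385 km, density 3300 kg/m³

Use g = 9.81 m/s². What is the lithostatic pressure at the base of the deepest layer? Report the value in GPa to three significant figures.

1.26 GPa

loess: 1460 kg/m³ × 9.81 m/s² × 169 m = 2.421×10^6 Pa = 2.421×10^-3 GPa
quartzite: 2650 kg/m³ × 9.81 m/s² × 2700 m = 7.019×10^7 Pa = 0.07019 GPa
andesite: 2690 kg/m³ × 9.81 m/s² × 4160 m = 1.098×10^8 Pa = 0.1098 GPa
dunite: 3300 kg/m³ × 9.81 m/s² × 33385 m = 1.081×10^9 Pa = 1.081 GPa
Total = 2.421×10^-3 + 0.07019 + 0.1098 + 1.081 = 1.2632 GPa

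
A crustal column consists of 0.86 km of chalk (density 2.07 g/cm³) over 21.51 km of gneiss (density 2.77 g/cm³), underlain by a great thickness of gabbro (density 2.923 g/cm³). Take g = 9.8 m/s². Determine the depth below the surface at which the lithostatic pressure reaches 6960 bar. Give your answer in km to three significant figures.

Pressure at base of upper layers: 2070×9.8×860 + 2770×9.8×21510 = 6.014×10^8 Pa = 6014 bar
Remaining pressure to be supplied by gabbro: 6.960×10^8 − 6.014×10^8 = 9.464×10^7 Pa
Additional depth in gabbro = 9.464×10^7 Pa / (2923 kg/m³ × 9.8 m/s²) = 3304.0 m
Total depth = 22370 m + 3304.0 m = 25674 m
= 25.674 km

25.7 km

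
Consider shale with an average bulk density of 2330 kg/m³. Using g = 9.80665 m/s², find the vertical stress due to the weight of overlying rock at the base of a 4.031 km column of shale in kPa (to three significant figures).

shale: 2330 kg/m³ × 9.80665 m/s² × 4031 m = 9.211×10^7 Pa = 92106 kPa

92100 kPa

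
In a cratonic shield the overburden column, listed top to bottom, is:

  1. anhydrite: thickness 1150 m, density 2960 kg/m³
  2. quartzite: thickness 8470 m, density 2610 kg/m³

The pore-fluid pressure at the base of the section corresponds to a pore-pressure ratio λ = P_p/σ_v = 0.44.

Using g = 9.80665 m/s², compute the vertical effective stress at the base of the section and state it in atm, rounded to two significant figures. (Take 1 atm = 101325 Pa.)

Overburden (lithostatic) stress σ_v:
anhydrite: 2960 kg/m³ × 9.80665 m/s² × 1150 m = 3.338×10^7 Pa = 33.38 MPa
quartzite: 2610 kg/m³ × 9.80665 m/s² × 8470 m = 2.168×10^8 Pa = 216.8 MPa
Total = 33.38 + 216.8 = 250.17 MPa
Pore pressure P_p = λ·σ_v = 0.44 × 250.2 MPa = 110.1 MPa
Effective stress σ' = σ_v − P_p = 250.2 − 110.1 = 140.10 MPa = 1382.7 atm

1400 atm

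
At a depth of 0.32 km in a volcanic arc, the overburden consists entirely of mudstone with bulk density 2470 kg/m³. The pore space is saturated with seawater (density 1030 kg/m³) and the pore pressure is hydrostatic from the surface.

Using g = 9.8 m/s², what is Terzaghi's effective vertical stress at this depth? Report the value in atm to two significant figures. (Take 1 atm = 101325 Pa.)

Overburden (lithostatic) stress σ_v:
mudstone: 2470 kg/m³ × 9.8 m/s² × 320 m = 7.746×10^6 Pa = 7.746 MPa
Pore pressure P_p = 1030 kg/m³ × 9.8 m/s² × 320 m = 3.230×10^6 Pa = 3.230 MPa
Effective stress σ' = σ_v − P_p = 7.746 − 3.230 = 4.5158 MPa = 44.568 atm

45 atm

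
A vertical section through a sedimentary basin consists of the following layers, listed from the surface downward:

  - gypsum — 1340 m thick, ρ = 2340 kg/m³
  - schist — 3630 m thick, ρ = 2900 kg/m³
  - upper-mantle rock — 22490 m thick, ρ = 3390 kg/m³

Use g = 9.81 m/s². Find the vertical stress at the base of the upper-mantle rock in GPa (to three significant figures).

0.882 GPa

gypsum: 2340 kg/m³ × 9.81 m/s² × 1340 m = 3.076×10^7 Pa = 0.03076 GPa
schist: 2900 kg/m³ × 9.81 m/s² × 3630 m = 1.033×10^8 Pa = 0.1033 GPa
upper-mantle rock: 3390 kg/m³ × 9.81 m/s² × 22490 m = 7.479×10^8 Pa = 0.7479 GPa
Total = 0.03076 + 0.1033 + 0.7479 = 0.88196 GPa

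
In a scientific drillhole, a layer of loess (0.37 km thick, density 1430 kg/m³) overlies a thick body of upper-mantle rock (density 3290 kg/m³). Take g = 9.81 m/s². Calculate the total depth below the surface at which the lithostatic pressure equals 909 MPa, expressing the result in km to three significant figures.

28.4 km

Pressure at base of upper layers: 1430×9.81×370 = 5.190×10^6 Pa = 5.190 MPa
Remaining pressure to be supplied by upper-mantle rock: 9.090×10^8 − 5.190×10^6 = 9.038×10^8 Pa
Additional depth in upper-mantle rock = 9.038×10^8 Pa / (3290 kg/m³ × 9.81 m/s²) = 28003 m
Total depth = 370 m + 28003 m = 28373 m
= 28.373 km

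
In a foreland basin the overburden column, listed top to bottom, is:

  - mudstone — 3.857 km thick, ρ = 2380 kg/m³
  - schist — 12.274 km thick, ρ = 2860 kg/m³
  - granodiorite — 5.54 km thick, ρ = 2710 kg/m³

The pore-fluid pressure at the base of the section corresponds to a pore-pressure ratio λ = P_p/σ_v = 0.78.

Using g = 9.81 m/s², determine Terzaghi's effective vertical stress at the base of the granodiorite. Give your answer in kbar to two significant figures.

Overburden (lithostatic) stress σ_v:
mudstone: 2380 kg/m³ × 9.81 m/s² × 3857 m = 9.005×10^7 Pa = 90.05 MPa
schist: 2860 kg/m³ × 9.81 m/s² × 12274 m = 3.444×10^8 Pa = 344.4 MPa
granodiorite: 2710 kg/m³ × 9.81 m/s² × 5540 m = 1.473×10^8 Pa = 147.3 MPa
Total = 90.05 + 344.4 + 147.3 = 581.70 MPa
Pore pressure P_p = λ·σ_v = 0.78 × 581.7 MPa = 453.7 MPa
Effective stress σ' = σ_v − P_p = 581.7 − 453.7 = 127.97 MPa = 1.2797 kbar

1.3 kbar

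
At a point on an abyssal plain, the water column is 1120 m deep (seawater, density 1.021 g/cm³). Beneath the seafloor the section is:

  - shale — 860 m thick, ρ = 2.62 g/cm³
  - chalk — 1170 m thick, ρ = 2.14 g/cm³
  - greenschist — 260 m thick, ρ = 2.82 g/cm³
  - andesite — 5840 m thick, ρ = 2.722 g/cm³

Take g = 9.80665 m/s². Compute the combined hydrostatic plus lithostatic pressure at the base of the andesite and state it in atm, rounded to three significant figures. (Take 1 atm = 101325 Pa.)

2180 atm

seawater: 1021 kg/m³ × 9.80665 m/s² × 1120 m = 1.121×10^7 Pa = 110.7 atm
shale: 2620 kg/m³ × 9.80665 m/s² × 860 m = 2.210×10^7 Pa = 218.1 atm
chalk: 2140 kg/m³ × 9.80665 m/s² × 1170 m = 2.455×10^7 Pa = 242.3 atm
greenschist: 2820 kg/m³ × 9.80665 m/s² × 260 m = 7.190×10^6 Pa = 70.96 atm
andesite: 2722 kg/m³ × 9.80665 m/s² × 5840 m = 1.559×10^8 Pa = 1539 atm
Total = 110.7 + 218.1 + 242.3 + 70.96 + 1539 = 2180.6 atm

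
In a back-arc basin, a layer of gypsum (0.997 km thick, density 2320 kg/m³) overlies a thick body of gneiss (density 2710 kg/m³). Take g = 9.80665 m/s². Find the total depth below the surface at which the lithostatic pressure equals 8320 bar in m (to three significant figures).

31400 m

Pressure at base of upper layers: 2320×9.80665×997 = 2.268×10^7 Pa = 226.8 bar
Remaining pressure to be supplied by gneiss: 8.320×10^8 − 2.268×10^7 = 8.093×10^8 Pa
Additional depth in gneiss = 8.093×10^8 Pa / (2710 kg/m³ × 9.80665 m/s²) = 30453 m
Total depth = 997 m + 30453 m = 31450 m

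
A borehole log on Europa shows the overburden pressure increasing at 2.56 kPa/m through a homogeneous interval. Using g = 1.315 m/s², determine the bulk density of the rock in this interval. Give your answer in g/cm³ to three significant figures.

ρ = (dP/dz)/g = 2.56 kPa/m / 1.315 m/s² = 2560.0 Pa/m / 1.315 m/s² = 1946.8 kg/m³
= 1.947 g/cm³

1.95 g/cm³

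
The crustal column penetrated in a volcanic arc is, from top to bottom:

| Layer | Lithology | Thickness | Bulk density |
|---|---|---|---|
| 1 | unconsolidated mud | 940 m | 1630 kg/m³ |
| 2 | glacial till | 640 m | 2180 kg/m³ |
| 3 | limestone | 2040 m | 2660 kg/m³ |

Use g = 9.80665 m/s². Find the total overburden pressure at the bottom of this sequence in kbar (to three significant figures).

unconsolidated mud: 1630 kg/m³ × 9.80665 m/s² × 940 m = 1.503×10^7 Pa = 0.1503 kbar
glacial till: 2180 kg/m³ × 9.80665 m/s² × 640 m = 1.368×10^7 Pa = 0.1368 kbar
limestone: 2660 kg/m³ × 9.80665 m/s² × 2040 m = 5.321×10^7 Pa = 0.5321 kbar
Total = 0.1503 + 0.1368 + 0.5321 = 0.81923 kbar

0.819 kbar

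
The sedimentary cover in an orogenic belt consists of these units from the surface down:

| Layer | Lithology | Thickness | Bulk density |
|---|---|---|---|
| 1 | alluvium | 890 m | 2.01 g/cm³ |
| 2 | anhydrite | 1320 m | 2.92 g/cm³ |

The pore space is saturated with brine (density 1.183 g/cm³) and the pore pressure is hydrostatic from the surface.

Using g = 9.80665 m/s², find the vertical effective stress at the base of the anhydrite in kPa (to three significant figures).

Overburden (lithostatic) stress σ_v:
alluvium: 2010 kg/m³ × 9.80665 m/s² × 890 m = 1.754×10^7 Pa = 17.54 MPa
anhydrite: 2920 kg/m³ × 9.80665 m/s² × 1320 m = 3.780×10^7 Pa = 37.80 MPa
Total = 17.54 + 37.80 = 55.342 MPa
Pore pressure P_p = 1183 kg/m³ × 9.80665 m/s² × 2210 m = 2.564×10^7 Pa = 25.64 MPa
Effective stress σ' = σ_v − P_p = 55.34 − 25.64 = 29.703 MPa = 29703 kPa

29700 kPa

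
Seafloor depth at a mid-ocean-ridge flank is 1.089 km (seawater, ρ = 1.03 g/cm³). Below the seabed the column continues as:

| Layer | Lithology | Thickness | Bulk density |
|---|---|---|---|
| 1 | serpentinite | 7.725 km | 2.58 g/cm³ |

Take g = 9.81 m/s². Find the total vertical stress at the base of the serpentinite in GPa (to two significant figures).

seawater: 1030 kg/m³ × 9.81 m/s² × 1089 m = 1.100×10^7 Pa = 0.01100 GPa
serpentinite: 2580 kg/m³ × 9.81 m/s² × 7725 m = 1.955×10^8 Pa = 0.1955 GPa
Total = 0.01100 + 0.1955 = 0.20652 GPa

0.21 GPa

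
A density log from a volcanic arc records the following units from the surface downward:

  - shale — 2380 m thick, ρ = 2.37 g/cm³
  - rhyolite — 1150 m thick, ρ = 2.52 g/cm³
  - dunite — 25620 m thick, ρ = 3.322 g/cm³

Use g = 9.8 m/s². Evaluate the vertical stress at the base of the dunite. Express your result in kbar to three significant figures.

shale: 2370 kg/m³ × 9.8 m/s² × 2380 m = 5.528×10^7 Pa = 0.5528 kbar
rhyolite: 2520 kg/m³ × 9.8 m/s² × 1150 m = 2.840×10^7 Pa = 0.2840 kbar
dunite: 3322 kg/m³ × 9.8 m/s² × 25620 m = 8.341×10^8 Pa = 8.341 kbar
Total = 0.5528 + 0.2840 + 8.341 = 9.1775 kbar

9.18 kbar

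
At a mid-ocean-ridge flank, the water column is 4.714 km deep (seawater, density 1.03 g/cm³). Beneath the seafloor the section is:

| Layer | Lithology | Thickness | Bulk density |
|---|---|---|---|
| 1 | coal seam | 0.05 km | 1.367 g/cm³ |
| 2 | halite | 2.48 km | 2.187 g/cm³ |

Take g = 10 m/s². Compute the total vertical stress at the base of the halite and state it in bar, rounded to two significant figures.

seawater: 1030 kg/m³ × 10 m/s² × 4714 m = 4.855×10^7 Pa = 485.5 bar
coal seam: 1367 kg/m³ × 10 m/s² × 50 m = 6.835×10^5 Pa = 6.835 bar
halite: 2187 kg/m³ × 10 m/s² × 2480 m = 5.424×10^7 Pa = 542.4 bar
Total = 485.5 + 6.835 + 542.4 = 1034.8 bar

1000 bar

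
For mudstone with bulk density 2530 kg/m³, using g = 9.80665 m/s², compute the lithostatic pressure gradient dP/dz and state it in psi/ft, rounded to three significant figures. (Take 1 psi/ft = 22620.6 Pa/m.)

dP/dz = ρg = 2530 kg/m³ × 9.80665 m/s² = 24811 Pa/m
= 24811 Pa/m × (1 psi/ft / 22621 Pa/m) = 1.0968 psi/ft

1.10 psi/ft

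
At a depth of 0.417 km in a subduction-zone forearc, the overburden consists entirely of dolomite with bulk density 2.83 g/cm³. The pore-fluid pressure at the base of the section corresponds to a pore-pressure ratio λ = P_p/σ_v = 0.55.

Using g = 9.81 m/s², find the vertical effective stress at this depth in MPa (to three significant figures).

5.21 MPa

Overburden (lithostatic) stress σ_v:
dolomite: 2830 kg/m³ × 9.81 m/s² × 417 m = 1.158×10^7 Pa = 11.58 MPa
Pore pressure P_p = λ·σ_v = 0.55 × 11.58 MPa = 6.367 MPa
Effective stress σ' = σ_v − P_p = 11.58 − 6.367 = 5.2096 MPa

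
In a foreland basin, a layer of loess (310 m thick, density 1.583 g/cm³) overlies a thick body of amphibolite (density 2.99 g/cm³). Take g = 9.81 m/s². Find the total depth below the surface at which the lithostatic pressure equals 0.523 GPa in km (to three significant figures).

Pressure at base of upper layers: 1583×9.81×310 = 4.814×10^6 Pa = 4.814×10^-3 GPa
Remaining pressure to be supplied by amphibolite: 5.230×10^8 − 4.814×10^6 = 5.182×10^8 Pa
Additional depth in amphibolite = 5.182×10^8 Pa / (2990 kg/m³ × 9.81 m/s²) = 17666 m
Total depth = 310 m + 17666 m = 17976 m
= 17.976 km

18.0 km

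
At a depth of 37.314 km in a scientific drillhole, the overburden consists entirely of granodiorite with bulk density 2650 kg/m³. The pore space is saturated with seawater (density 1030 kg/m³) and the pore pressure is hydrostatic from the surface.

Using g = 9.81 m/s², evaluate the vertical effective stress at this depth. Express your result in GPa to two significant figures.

Overburden (lithostatic) stress σ_v:
granodiorite: 2650 kg/m³ × 9.81 m/s² × 37314 m = 9.700×10^8 Pa = 970.0 MPa
Pore pressure P_p = 1030 kg/m³ × 9.81 m/s² × 37314 m = 3.770×10^8 Pa = 377.0 MPa
Effective stress σ' = σ_v − P_p = 970.0 − 377.0 = 593.00 MPa = 0.59300 GPa

0.59 GPa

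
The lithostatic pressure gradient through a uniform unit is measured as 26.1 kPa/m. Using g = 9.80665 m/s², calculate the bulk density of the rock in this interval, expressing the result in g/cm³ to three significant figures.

ρ = (dP/dz)/g = 26.1 kPa/m / 9.80665 m/s² = 26100 Pa/m / 9.80665 m/s² = 2661.5 kg/m³
= 2.661 g/cm³

2.66 g/cm³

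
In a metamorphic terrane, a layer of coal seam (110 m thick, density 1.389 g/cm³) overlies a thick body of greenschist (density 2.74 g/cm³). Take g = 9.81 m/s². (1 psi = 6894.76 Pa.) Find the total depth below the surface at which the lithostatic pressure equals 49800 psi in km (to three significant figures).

12.8 km

Pressure at base of upper layers: 1389×9.81×110 = 1.499×10^6 Pa = 217.4 psi
Remaining pressure to be supplied by greenschist: 3.434×10^8 − 1.499×10^6 = 3.419×10^8 Pa
Additional depth in greenschist = 3.419×10^8 Pa / (2740 kg/m³ × 9.81 m/s²) = 12718 m
Total depth = 110 m + 12718 m = 12828 m
= 12.828 km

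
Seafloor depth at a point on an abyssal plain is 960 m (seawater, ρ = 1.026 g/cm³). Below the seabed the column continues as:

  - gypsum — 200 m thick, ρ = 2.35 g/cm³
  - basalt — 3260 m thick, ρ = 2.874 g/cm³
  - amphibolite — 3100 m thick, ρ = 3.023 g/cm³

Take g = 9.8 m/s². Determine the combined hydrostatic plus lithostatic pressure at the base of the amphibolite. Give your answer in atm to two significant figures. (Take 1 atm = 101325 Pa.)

seawater: 1026 kg/m³ × 9.8 m/s² × 960 m = 9.653×10^6 Pa = 95.26 atm
gypsum: 2350 kg/m³ × 9.8 m/s² × 200 m = 4.606×10^6 Pa = 45.46 atm
basalt: 2874 kg/m³ × 9.8 m/s² × 3260 m = 9.182×10^7 Pa = 906.2 atm
amphibolite: 3023 kg/m³ × 9.8 m/s² × 3100 m = 9.184×10^7 Pa = 906.4 atm
Total = 95.26 + 45.46 + 906.2 + 906.4 = 1953.3 atm

2000 atm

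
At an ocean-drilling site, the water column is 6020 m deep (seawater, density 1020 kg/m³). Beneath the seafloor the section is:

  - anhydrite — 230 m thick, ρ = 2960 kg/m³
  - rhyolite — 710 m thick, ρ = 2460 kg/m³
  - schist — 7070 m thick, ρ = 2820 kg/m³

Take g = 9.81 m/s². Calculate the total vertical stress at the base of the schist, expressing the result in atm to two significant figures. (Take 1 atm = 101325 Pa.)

seawater: 1020 kg/m³ × 9.81 m/s² × 6020 m = 6.024×10^7 Pa = 594.5 atm
anhydrite: 2960 kg/m³ × 9.81 m/s² × 230 m = 6.679×10^6 Pa = 65.91 atm
rhyolite: 2460 kg/m³ × 9.81 m/s² × 710 m = 1.713×10^7 Pa = 169.1 atm
schist: 2820 kg/m³ × 9.81 m/s² × 7070 m = 1.956×10^8 Pa = 1930 atm
Total = 594.5 + 65.91 + 169.1 + 1930 = 2759.8 atm

2800 atm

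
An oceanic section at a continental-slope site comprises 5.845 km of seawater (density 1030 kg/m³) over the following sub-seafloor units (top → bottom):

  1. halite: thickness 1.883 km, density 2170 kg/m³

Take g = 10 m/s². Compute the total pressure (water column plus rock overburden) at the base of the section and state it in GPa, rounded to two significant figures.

seawater: 1030 kg/m³ × 10 m/s² × 5845 m = 6.020×10^7 Pa = 0.06020 GPa
halite: 2170 kg/m³ × 10 m/s² × 1883 m = 4.086×10^7 Pa = 0.04086 GPa
Total = 0.06020 + 0.04086 = 0.10106 GPa

0.10 GPa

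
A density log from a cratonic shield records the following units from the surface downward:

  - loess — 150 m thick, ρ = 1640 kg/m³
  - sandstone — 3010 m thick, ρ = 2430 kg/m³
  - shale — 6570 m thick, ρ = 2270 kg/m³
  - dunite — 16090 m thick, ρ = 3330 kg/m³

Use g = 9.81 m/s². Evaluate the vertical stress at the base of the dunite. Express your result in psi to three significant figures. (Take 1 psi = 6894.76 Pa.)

loess: 1640 kg/m³ × 9.81 m/s² × 150 m = 2.413×10^6 Pa = 350.0 psi
sandstone: 2430 kg/m³ × 9.81 m/s² × 3010 m = 7.175×10^7 Pa = 10407 psi
shale: 2270 kg/m³ × 9.81 m/s² × 6570 m = 1.463×10^8 Pa = 21220 psi
dunite: 3330 kg/m³ × 9.81 m/s² × 16090 m = 5.256×10^8 Pa = 76234 psi
Total = 350.0 + 10407 + 21220 + 76234 = 1.0821×10^5 psi

108000 psi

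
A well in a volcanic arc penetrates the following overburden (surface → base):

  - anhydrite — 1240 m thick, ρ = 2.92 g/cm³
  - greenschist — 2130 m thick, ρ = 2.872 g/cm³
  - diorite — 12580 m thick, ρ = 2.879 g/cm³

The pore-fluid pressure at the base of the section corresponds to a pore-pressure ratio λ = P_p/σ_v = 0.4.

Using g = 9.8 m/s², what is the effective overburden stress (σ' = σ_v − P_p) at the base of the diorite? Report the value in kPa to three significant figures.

270000 kPa

Overburden (lithostatic) stress σ_v:
anhydrite: 2920 kg/m³ × 9.8 m/s² × 1240 m = 3.548×10^7 Pa = 35.48 MPa
greenschist: 2872 kg/m³ × 9.8 m/s² × 2130 m = 5.995×10^7 Pa = 59.95 MPa
diorite: 2879 kg/m³ × 9.8 m/s² × 12580 m = 3.549×10^8 Pa = 354.9 MPa
Total = 35.48 + 59.95 + 354.9 = 450.37 MPa
Pore pressure P_p = λ·σ_v = 0.4 × 450.4 MPa = 180.1 MPa
Effective stress σ' = σ_v − P_p = 450.4 − 180.1 = 270.22 MPa = 2.7022×10^5 kPa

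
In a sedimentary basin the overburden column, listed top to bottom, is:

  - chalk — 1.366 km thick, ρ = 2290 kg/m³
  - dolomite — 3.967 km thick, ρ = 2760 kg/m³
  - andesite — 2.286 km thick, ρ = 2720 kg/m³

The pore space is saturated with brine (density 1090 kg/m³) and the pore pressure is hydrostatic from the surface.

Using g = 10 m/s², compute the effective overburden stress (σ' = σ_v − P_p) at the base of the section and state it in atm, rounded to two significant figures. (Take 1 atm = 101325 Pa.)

1200 atm

Overburden (lithostatic) stress σ_v:
chalk: 2290 kg/m³ × 10 m/s² × 1366 m = 3.128×10^7 Pa = 31.28 MPa
dolomite: 2760 kg/m³ × 10 m/s² × 3967 m = 1.095×10^8 Pa = 109.5 MPa
andesite: 2720 kg/m³ × 10 m/s² × 2286 m = 6.218×10^7 Pa = 62.18 MPa
Total = 31.28 + 109.5 + 62.18 = 202.95 MPa
Pore pressure P_p = 1090 kg/m³ × 10 m/s² × 7619 m = 8.305×10^7 Pa = 83.05 MPa
Effective stress σ' = σ_v − P_p = 202.9 − 83.05 = 119.90 MPa = 1183.3 atm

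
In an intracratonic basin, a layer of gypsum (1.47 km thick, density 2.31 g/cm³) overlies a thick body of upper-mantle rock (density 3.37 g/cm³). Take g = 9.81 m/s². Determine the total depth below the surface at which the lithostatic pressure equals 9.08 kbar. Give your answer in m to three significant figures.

27900 m

Pressure at base of upper layers: 2310×9.81×1470 = 3.331×10^7 Pa = 0.3331 kbar
Remaining pressure to be supplied by upper-mantle rock: 9.080×10^8 − 3.331×10^7 = 8.747×10^8 Pa
Additional depth in upper-mantle rock = 8.747×10^8 Pa / (3370 kg/m³ × 9.81 m/s²) = 26458 m
Total depth = 1470 m + 26458 m = 27928 m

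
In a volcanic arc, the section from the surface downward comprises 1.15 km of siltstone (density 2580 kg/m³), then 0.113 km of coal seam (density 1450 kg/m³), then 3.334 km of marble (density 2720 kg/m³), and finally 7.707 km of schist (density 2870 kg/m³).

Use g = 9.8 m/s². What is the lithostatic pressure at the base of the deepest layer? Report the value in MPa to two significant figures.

siltstone: 2580 kg/m³ × 9.8 m/s² × 1150 m = 2.908×10^7 Pa = 29.08 MPa
coal seam: 1450 kg/m³ × 9.8 m/s² × 113 m = 1.606×10^6 Pa = 1.606 MPa
marble: 2720 kg/m³ × 9.8 m/s² × 3334 m = 8.887×10^7 Pa = 88.87 MPa
schist: 2870 kg/m³ × 9.8 m/s² × 7707 m = 2.168×10^8 Pa = 216.8 MPa
Total = 29.08 + 1.606 + 88.87 + 216.8 = 336.32 MPa

340 MPa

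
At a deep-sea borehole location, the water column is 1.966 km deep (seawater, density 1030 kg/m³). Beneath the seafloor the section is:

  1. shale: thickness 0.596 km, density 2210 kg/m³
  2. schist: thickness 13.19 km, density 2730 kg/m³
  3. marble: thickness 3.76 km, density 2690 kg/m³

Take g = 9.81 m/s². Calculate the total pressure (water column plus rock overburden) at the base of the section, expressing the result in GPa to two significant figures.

0.49 GPa

seawater: 1030 kg/m³ × 9.81 m/s² × 1966 m = 1.987×10^7 Pa = 0.01987 GPa
shale: 2210 kg/m³ × 9.81 m/s² × 596 m = 1.292×10^7 Pa = 0.01292 GPa
schist: 2730 kg/m³ × 9.81 m/s² × 13190 m = 3.532×10^8 Pa = 0.3532 GPa
marble: 2690 kg/m³ × 9.81 m/s² × 3760 m = 9.922×10^7 Pa = 0.09922 GPa
Total = 0.01987 + 0.01292 + 0.3532 + 0.09922 = 0.48525 GPa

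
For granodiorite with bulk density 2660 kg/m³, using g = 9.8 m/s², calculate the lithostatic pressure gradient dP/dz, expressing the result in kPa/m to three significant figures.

26.1 kPa/m

dP/dz = ρg = 2660 kg/m³ × 9.8 m/s² = 26068 Pa/m
= 26068 Pa/m × (1 kPa/m / 1000.0 Pa/m) = 26.068 kPa/m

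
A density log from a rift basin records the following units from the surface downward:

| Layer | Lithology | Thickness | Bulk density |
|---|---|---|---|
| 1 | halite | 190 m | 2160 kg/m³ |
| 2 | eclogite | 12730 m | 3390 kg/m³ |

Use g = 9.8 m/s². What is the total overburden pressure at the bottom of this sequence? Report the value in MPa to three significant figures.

427 MPa

halite: 2160 kg/m³ × 9.8 m/s² × 190 m = 4.022×10^6 Pa = 4.022 MPa
eclogite: 3390 kg/m³ × 9.8 m/s² × 12730 m = 4.229×10^8 Pa = 422.9 MPa
Total = 4.022 + 422.9 = 426.94 MPa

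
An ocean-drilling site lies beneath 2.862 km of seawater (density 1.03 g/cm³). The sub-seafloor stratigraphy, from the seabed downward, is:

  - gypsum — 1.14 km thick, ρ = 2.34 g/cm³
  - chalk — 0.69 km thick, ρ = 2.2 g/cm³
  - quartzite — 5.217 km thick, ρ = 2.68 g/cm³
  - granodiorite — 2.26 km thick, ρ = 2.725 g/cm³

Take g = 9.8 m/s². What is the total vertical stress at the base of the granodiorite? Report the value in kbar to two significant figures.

seawater: 1030 kg/m³ × 9.8 m/s² × 2862 m = 2.889×10^7 Pa = 0.2889 kbar
gypsum: 2340 kg/m³ × 9.8 m/s² × 1140 m = 2.614×10^7 Pa = 0.2614 kbar
chalk: 2200 kg/m³ × 9.8 m/s² × 690 m = 1.488×10^7 Pa = 0.1488 kbar
quartzite: 2680 kg/m³ × 9.8 m/s² × 5217 m = 1.370×10^8 Pa = 1.370 kbar
granodiorite: 2725 kg/m³ × 9.8 m/s² × 2260 m = 6.035×10^7 Pa = 0.6035 kbar
Total = 0.2889 + 0.2614 + 0.1488 + 1.370 + 0.6035 = 2.6728 kbar

2.7 kbar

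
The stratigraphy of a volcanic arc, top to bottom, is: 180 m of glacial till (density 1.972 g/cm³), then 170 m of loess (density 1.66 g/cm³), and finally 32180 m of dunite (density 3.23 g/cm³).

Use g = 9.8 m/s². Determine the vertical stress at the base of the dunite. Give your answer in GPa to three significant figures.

1.02 GPa

glacial till: 1972 kg/m³ × 9.8 m/s² × 180 m = 3.479×10^6 Pa = 3.479×10^-3 GPa
loess: 1660 kg/m³ × 9.8 m/s² × 170 m = 2.766×10^6 Pa = 2.766×10^-3 GPa
dunite: 3230 kg/m³ × 9.8 m/s² × 32180 m = 1.019×10^9 Pa = 1.019 GPa
Total = 3.479×10^-3 + 2.766×10^-3 + 1.019 = 1.0249 GPa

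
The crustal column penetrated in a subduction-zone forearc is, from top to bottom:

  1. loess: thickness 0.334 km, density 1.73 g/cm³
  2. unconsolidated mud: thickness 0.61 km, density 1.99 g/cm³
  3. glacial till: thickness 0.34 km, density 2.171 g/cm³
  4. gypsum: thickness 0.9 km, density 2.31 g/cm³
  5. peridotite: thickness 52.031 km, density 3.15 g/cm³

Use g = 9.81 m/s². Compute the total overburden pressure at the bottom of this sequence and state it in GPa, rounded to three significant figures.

loess: 1730 kg/m³ × 9.81 m/s² × 334 m = 5.668×10^6 Pa = 5.668×10^-3 GPa
unconsolidated mud: 1990 kg/m³ × 9.81 m/s² × 610 m = 1.191×10^7 Pa = 0.01191 GPa
glacial till: 2171 kg/m³ × 9.81 m/s² × 340 m = 7.241×10^6 Pa = 7.241×10^-3 GPa
gypsum: 2310 kg/m³ × 9.81 m/s² × 900 m = 2.039×10^7 Pa = 0.02039 GPa
peridotite: 3150 kg/m³ × 9.81 m/s² × 52031 m = 1.608×10^9 Pa = 1.608 GPa
Total = 5.668×10^-3 + 0.01191 + 7.241×10^-3 + 0.02039 + 1.608 = 1.6530 GPa

1.65 GPa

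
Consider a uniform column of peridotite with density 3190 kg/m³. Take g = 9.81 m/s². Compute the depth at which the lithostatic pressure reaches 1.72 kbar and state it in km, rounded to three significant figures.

5.50 km

h = P/(ρg) = 1.72 kbar / (3190 kg/m³ × 9.81 m/s²) = 1.720×10^8 Pa / 31294 Pa/m = 5496.3 m
= 5.4963 km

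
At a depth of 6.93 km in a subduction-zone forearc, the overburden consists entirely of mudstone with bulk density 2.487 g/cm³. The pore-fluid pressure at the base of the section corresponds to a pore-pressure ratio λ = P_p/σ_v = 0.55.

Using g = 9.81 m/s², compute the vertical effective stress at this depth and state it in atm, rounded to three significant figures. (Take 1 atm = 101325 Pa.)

751 atm

Overburden (lithostatic) stress σ_v:
mudstone: 2487 kg/m³ × 9.81 m/s² × 6930 m = 1.691×10^8 Pa = 169.1 MPa
Pore pressure P_p = λ·σ_v = 0.55 × 169.1 MPa = 92.99 MPa
Effective stress σ' = σ_v − P_p = 169.1 − 92.99 = 76.084 MPa = 750.89 atm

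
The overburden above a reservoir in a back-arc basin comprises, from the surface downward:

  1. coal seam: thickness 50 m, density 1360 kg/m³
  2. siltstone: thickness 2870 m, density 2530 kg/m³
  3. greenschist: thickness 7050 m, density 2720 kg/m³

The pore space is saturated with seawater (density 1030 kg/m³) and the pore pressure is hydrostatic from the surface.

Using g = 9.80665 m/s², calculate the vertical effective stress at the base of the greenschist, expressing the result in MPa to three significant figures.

159 MPa

Overburden (lithostatic) stress σ_v:
coal seam: 1360 kg/m³ × 9.80665 m/s² × 50 m = 6.669×10^5 Pa = 0.6669 MPa
siltstone: 2530 kg/m³ × 9.80665 m/s² × 2870 m = 7.121×10^7 Pa = 71.21 MPa
greenschist: 2720 kg/m³ × 9.80665 m/s² × 7050 m = 1.881×10^8 Pa = 188.1 MPa
Total = 0.6669 + 71.21 + 188.1 = 259.93 MPa
Pore pressure P_p = 1030 kg/m³ × 9.80665 m/s² × 9970 m = 1.007×10^8 Pa = 100.7 MPa
Effective stress σ' = σ_v − P_p = 259.9 − 100.7 = 159.22 MPa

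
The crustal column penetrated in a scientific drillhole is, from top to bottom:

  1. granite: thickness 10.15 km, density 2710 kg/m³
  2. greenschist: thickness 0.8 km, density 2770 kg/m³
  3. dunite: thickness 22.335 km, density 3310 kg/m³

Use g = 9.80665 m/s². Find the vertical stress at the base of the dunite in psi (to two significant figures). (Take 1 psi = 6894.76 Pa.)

granite: 2710 kg/m³ × 9.80665 m/s² × 10150 m = 2.697×10^8 Pa = 39123 psi
greenschist: 2770 kg/m³ × 9.80665 m/s² × 800 m = 2.173×10^7 Pa = 3152 psi
dunite: 3310 kg/m³ × 9.80665 m/s² × 22335 m = 7.250×10^8 Pa = 1.052×10^5 psi
Total = 39123 + 3152 + 1.052×10^5 = 1.4743×10^5 psi

150000 psi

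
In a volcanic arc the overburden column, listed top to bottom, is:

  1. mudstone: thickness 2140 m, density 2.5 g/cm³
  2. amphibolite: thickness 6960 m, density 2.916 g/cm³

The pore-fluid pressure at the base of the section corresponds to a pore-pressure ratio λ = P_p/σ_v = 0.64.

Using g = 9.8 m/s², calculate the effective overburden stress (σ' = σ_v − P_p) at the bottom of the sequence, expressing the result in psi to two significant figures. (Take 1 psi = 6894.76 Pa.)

Overburden (lithostatic) stress σ_v:
mudstone: 2500 kg/m³ × 9.8 m/s² × 2140 m = 5.243×10^7 Pa = 52.43 MPa
amphibolite: 2916 kg/m³ × 9.8 m/s² × 6960 m = 1.989×10^8 Pa = 198.9 MPa
Total = 52.43 + 198.9 = 251.32 MPa
Pore pressure P_p = λ·σ_v = 0.64 × 251.3 MPa = 160.8 MPa
Effective stress σ' = σ_v − P_p = 251.3 − 160.8 = 90.477 MPa = 13123 psi

13000 psi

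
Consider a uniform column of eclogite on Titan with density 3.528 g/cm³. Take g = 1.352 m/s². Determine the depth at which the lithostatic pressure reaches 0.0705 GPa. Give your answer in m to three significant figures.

14800 m

h = P/(ρg) = 0.0705 GPa / (3528 kg/m³ × 1.352 m/s²) = 7.050×10^7 Pa / 4769.9 Pa/m = 14780 m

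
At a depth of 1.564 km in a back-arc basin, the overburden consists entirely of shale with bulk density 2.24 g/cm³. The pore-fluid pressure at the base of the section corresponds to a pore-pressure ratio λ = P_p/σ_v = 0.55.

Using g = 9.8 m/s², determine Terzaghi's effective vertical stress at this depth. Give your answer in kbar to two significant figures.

0.15 kbar

Overburden (lithostatic) stress σ_v:
shale: 2240 kg/m³ × 9.8 m/s² × 1564 m = 3.433×10^7 Pa = 34.33 MPa
Pore pressure P_p = λ·σ_v = 0.55 × 34.33 MPa = 18.88 MPa
Effective stress σ' = σ_v − P_p = 34.33 − 18.88 = 15.450 MPa = 0.15450 kbar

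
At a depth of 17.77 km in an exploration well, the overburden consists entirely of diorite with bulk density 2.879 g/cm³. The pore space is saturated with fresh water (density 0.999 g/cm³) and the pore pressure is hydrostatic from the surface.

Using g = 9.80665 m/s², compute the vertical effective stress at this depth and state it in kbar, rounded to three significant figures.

3.28 kbar

Overburden (lithostatic) stress σ_v:
diorite: 2879 kg/m³ × 9.80665 m/s² × 17770 m = 5.017×10^8 Pa = 501.7 MPa
Pore pressure P_p = 999 kg/m³ × 9.80665 m/s² × 17770 m = 1.741×10^8 Pa = 174.1 MPa
Effective stress σ' = σ_v − P_p = 501.7 − 174.1 = 327.62 MPa = 3.2762 kbar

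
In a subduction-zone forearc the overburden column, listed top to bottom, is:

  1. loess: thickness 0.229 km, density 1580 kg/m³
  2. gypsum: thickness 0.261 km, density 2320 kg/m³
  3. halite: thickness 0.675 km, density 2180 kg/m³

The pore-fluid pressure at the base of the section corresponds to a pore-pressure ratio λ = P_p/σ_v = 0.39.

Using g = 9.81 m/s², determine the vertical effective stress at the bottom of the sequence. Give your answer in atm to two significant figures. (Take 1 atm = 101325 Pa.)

140 atm

Overburden (lithostatic) stress σ_v:
loess: 1580 kg/m³ × 9.81 m/s² × 229 m = 3.549×10^6 Pa = 3.549 MPa
gypsum: 2320 kg/m³ × 9.81 m/s² × 261 m = 5.940×10^6 Pa = 5.940 MPa
halite: 2180 kg/m³ × 9.81 m/s² × 675 m = 1.444×10^7 Pa = 14.44 MPa
Total = 3.549 + 5.940 + 14.44 = 23.925 MPa
Pore pressure P_p = λ·σ_v = 0.39 × 23.93 MPa = 9.331 MPa
Effective stress σ' = σ_v − P_p = 23.93 − 9.331 = 14.594 MPa = 144.03 atm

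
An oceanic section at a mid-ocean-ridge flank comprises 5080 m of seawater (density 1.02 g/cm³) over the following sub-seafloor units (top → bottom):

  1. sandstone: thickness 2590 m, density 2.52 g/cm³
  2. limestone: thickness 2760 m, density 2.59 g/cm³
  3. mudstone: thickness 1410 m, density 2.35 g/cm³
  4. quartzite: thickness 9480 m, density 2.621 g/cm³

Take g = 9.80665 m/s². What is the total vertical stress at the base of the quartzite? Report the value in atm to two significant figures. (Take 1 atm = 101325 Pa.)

seawater: 1020 kg/m³ × 9.80665 m/s² × 5080 m = 5.081×10^7 Pa = 501.5 atm
sandstone: 2520 kg/m³ × 9.80665 m/s² × 2590 m = 6.401×10^7 Pa = 631.7 atm
limestone: 2590 kg/m³ × 9.80665 m/s² × 2760 m = 7.010×10^7 Pa = 691.9 atm
mudstone: 2350 kg/m³ × 9.80665 m/s² × 1410 m = 3.249×10^7 Pa = 320.7 atm
quartzite: 2621 kg/m³ × 9.80665 m/s² × 9480 m = 2.437×10^8 Pa = 2405 atm
Total = 501.5 + 631.7 + 691.9 + 320.7 + 2405 = 4550.5 atm

4600 atm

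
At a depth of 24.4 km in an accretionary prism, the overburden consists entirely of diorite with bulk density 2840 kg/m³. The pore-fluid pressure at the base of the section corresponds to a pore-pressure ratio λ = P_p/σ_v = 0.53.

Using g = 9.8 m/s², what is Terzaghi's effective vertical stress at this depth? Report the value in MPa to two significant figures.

320 MPa

Overburden (lithostatic) stress σ_v:
diorite: 2840 kg/m³ × 9.8 m/s² × 24400 m = 6.791×10^8 Pa = 679.1 MPa
Pore pressure P_p = λ·σ_v = 0.53 × 679.1 MPa = 359.9 MPa
Effective stress σ' = σ_v − P_p = 679.1 − 359.9 = 319.18 MPa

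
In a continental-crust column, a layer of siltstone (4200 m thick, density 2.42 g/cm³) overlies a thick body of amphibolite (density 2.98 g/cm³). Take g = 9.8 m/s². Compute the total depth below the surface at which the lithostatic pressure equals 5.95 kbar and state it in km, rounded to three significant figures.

21.2 km

Pressure at base of upper layers: 2420×9.8×4200 = 9.961×10^7 Pa = 0.9961 kbar
Remaining pressure to be supplied by amphibolite: 5.950×10^8 − 9.961×10^7 = 4.954×10^8 Pa
Additional depth in amphibolite = 4.954×10^8 Pa / (2980 kg/m³ × 9.8 m/s²) = 16963 m
Total depth = 4200 m + 16963 m = 21163 m
= 21.163 km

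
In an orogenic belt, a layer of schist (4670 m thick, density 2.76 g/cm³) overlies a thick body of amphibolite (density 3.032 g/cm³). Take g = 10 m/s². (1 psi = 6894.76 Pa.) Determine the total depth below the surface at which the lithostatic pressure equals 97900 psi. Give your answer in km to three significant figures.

22.7 km

Pressure at base of upper layers: 2760×10×4670 = 1.289×10^8 Pa = 18694 psi
Remaining pressure to be supplied by amphibolite: 6.750×10^8 − 1.289×10^8 = 5.461×10^8 Pa
Additional depth in amphibolite = 5.461×10^8 Pa / (3032 kg/m³ × 10 m/s²) = 18011 m
Total depth = 4670 m + 18011 m = 22681 m
= 22.681 km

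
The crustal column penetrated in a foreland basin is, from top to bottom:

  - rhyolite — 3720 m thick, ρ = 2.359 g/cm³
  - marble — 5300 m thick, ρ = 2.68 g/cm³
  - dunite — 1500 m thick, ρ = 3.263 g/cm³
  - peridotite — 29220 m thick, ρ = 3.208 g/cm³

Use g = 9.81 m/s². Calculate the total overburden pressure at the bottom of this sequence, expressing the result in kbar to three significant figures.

11.9 kbar

rhyolite: 2359 kg/m³ × 9.81 m/s² × 3720 m = 8.609×10^7 Pa = 0.8609 kbar
marble: 2680 kg/m³ × 9.81 m/s² × 5300 m = 1.393×10^8 Pa = 1.393 kbar
dunite: 3263 kg/m³ × 9.81 m/s² × 1500 m = 4.802×10^7 Pa = 0.4802 kbar
peridotite: 3208 kg/m³ × 9.81 m/s² × 29220 m = 9.196×10^8 Pa = 9.196 kbar
Total = 0.8609 + 1.393 + 0.4802 + 9.196 = 11.930 kbar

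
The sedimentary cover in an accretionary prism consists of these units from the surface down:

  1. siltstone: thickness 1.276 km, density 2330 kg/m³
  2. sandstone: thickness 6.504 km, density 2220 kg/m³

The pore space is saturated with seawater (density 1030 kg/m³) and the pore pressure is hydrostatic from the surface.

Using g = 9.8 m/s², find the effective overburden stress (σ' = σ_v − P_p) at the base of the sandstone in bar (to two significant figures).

920 bar

Overburden (lithostatic) stress σ_v:
siltstone: 2330 kg/m³ × 9.8 m/s² × 1276 m = 2.914×10^7 Pa = 29.14 MPa
sandstone: 2220 kg/m³ × 9.8 m/s² × 6504 m = 1.415×10^8 Pa = 141.5 MPa
Total = 29.14 + 141.5 = 170.64 MPa
Pore pressure P_p = 1030 kg/m³ × 9.8 m/s² × 7780 m = 7.853×10^7 Pa = 78.53 MPa
Effective stress σ' = σ_v − P_p = 170.6 − 78.53 = 92.106 MPa = 921.06 bar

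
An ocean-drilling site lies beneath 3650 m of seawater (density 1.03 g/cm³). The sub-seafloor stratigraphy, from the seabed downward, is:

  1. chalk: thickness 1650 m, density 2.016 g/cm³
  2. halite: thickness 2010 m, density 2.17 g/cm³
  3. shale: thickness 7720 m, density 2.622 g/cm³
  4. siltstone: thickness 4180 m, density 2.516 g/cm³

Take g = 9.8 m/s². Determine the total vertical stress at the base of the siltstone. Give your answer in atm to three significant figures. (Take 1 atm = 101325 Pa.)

4080 atm

seawater: 1030 kg/m³ × 9.8 m/s² × 3650 m = 3.684×10^7 Pa = 363.6 atm
chalk: 2016 kg/m³ × 9.8 m/s² × 1650 m = 3.260×10^7 Pa = 321.7 atm
halite: 2170 kg/m³ × 9.8 m/s² × 2010 m = 4.274×10^7 Pa = 421.9 atm
shale: 2622 kg/m³ × 9.8 m/s² × 7720 m = 1.984×10^8 Pa = 1958 atm
siltstone: 2516 kg/m³ × 9.8 m/s² × 4180 m = 1.031×10^8 Pa = 1017 atm
Total = 363.6 + 321.7 + 421.9 + 1958 + 1017 = 4082.1 atm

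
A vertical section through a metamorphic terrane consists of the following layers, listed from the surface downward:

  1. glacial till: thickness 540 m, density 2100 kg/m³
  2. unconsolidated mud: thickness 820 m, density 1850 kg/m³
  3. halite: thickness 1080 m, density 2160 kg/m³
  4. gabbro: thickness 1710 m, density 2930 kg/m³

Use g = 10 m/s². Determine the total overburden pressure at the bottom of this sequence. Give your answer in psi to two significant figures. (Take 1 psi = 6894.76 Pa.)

glacial till: 2100 kg/m³ × 10 m/s² × 540 m = 1.134×10^7 Pa = 1645 psi
unconsolidated mud: 1850 kg/m³ × 10 m/s² × 820 m = 1.517×10^7 Pa = 2200 psi
halite: 2160 kg/m³ × 10 m/s² × 1080 m = 2.333×10^7 Pa = 3383 psi
gabbro: 2930 kg/m³ × 10 m/s² × 1710 m = 5.010×10^7 Pa = 7267 psi
Total = 1645 + 2200 + 3383 + 7267 = 14495 psi

14000 psi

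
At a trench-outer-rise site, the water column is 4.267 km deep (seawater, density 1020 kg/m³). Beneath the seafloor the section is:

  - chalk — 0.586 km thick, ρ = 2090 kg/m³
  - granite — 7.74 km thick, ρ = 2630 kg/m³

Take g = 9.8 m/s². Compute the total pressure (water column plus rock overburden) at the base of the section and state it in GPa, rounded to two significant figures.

seawater: 1020 kg/m³ × 9.8 m/s² × 4267 m = 4.265×10^7 Pa = 0.04265 GPa
chalk: 2090 kg/m³ × 9.8 m/s² × 586 m = 1.200×10^7 Pa = 0.01200 GPa
granite: 2630 kg/m³ × 9.8 m/s² × 7740 m = 1.995×10^8 Pa = 0.1995 GPa
Total = 0.04265 + 0.01200 + 0.1995 = 0.25415 GPa

0.25 GPa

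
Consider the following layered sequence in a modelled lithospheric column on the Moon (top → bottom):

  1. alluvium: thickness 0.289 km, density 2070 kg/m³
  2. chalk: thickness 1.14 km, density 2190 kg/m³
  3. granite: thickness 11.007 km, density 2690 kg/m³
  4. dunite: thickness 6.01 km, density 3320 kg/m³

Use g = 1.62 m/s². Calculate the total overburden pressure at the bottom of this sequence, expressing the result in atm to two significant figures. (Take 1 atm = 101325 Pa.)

alluvium: 2070 kg/m³ × 1.62 m/s² × 289 m = 9.691×10^5 Pa = 9.565 atm
chalk: 2190 kg/m³ × 1.62 m/s² × 1140 m = 4.044×10^6 Pa = 39.92 atm
granite: 2690 kg/m³ × 1.62 m/s² × 11007 m = 4.797×10^7 Pa = 473.4 atm
dunite: 3320 kg/m³ × 1.62 m/s² × 6010 m = 3.232×10^7 Pa = 319.0 atm
Total = 9.565 + 39.92 + 473.4 + 319.0 = 841.89 atm

840 atm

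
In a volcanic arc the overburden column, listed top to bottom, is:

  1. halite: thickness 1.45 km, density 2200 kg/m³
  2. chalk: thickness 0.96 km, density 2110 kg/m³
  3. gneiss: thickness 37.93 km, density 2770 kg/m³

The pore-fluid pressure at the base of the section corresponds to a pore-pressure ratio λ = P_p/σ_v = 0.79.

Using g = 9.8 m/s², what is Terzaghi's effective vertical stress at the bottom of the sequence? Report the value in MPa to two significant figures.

Overburden (lithostatic) stress σ_v:
halite: 2200 kg/m³ × 9.8 m/s² × 1450 m = 3.126×10^7 Pa = 31.26 MPa
chalk: 2110 kg/m³ × 9.8 m/s² × 960 m = 1.985×10^7 Pa = 19.85 MPa
gneiss: 2770 kg/m³ × 9.8 m/s² × 37930 m = 1.030×10^9 Pa = 1030 MPa
Total = 31.26 + 19.85 + 1030 = 1080.8 MPa
Pore pressure P_p = λ·σ_v = 0.79 × 1081 MPa = 853.8 MPa
Effective stress σ' = σ_v − P_p = 1081 − 853.8 = 226.96 MPa

230 MPa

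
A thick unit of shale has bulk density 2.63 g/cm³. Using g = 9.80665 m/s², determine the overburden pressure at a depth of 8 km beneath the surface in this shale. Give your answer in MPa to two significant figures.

shale: 2630 kg/m³ × 9.80665 m/s² × 8000 m = 2.063×10^8 Pa = 206.3 MPa

210 MPa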